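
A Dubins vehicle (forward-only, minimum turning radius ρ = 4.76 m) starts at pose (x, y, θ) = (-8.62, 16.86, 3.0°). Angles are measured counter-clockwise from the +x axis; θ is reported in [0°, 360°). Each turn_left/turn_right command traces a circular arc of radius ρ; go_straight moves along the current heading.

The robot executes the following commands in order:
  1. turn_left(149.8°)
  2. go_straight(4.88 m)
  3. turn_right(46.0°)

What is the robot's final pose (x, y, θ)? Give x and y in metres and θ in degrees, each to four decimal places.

(-13.4147, 30.9356, 106.8000°)

set_pose: (x, y, θ) = (-8.6200, 16.8600, 3.0000°), ρ = 4.76
turn_left(149.8°): centre at ρ to the left, rotate +149.8° → (-6.6933, 25.8471, 152.8000°)
go_straight(4.88): x += 4.88·cos θ, y += 4.88·sin θ → (-11.0337, 28.0777, 152.8000°)
turn_right(46.0°): centre at ρ to the right, rotate −46.0° → (-13.4147, 30.9356, 106.8000°)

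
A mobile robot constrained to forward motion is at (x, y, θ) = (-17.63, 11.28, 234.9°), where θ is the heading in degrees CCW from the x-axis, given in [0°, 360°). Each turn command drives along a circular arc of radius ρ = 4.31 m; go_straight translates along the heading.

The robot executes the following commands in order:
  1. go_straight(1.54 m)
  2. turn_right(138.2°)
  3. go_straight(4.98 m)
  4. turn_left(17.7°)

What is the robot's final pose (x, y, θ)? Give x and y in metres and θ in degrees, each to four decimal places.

(-27.2588, 18.2191, 114.4000°)

set_pose: (x, y, θ) = (-17.6300, 11.2800, 234.9000°), ρ = 4.31
go_straight(1.54): x += 1.54·cos θ, y += 1.54·sin θ → (-18.5155, 10.0200, 234.9000°)
turn_right(138.2°): centre at ρ to the right, rotate −138.2° → (-26.3223, 11.9955, 96.7000°)
go_straight(4.98): x += 4.98·cos θ, y += 4.98·sin θ → (-26.9033, 16.9415, 96.7000°)
turn_left(17.7°): centre at ρ to the left, rotate +17.7° → (-27.2588, 18.2191, 114.4000°)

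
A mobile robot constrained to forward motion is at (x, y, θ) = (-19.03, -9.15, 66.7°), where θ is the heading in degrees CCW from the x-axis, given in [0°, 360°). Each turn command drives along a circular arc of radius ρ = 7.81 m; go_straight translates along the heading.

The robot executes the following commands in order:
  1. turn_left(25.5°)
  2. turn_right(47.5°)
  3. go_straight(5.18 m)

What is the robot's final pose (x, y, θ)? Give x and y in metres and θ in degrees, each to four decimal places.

set_pose: (x, y, θ) = (-19.0300, -9.1500, 66.7000°), ρ = 7.81
turn_left(25.5°): centre at ρ to the left, rotate +25.5° → (-18.3988, -5.7610, 92.2000°)
turn_right(47.5°): centre at ρ to the right, rotate −47.5° → (-16.0881, 0.0902, 44.7000°)
go_straight(5.18): x += 5.18·cos θ, y += 5.18·sin θ → (-12.4062, 3.7338, 44.7000°)

(-12.4062, 3.7338, 44.7000°)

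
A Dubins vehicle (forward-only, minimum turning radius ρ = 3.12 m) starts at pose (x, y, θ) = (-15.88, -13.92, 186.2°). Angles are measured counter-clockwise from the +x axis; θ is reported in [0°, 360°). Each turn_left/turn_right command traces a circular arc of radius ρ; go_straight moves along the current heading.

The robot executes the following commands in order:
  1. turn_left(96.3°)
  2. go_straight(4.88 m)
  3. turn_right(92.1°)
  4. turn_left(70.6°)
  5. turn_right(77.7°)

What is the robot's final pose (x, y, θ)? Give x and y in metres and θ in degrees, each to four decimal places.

(-25.4360, -31.4128, 183.3000°)

set_pose: (x, y, θ) = (-15.8800, -13.9200, 186.2000°), ρ = 3.12
turn_left(96.3°): centre at ρ to the left, rotate +96.3° → (-18.5891, -17.6970, 282.5000°)
go_straight(4.88): x += 4.88·cos θ, y += 4.88·sin θ → (-17.5329, -22.4614, 282.5000°)
turn_right(92.1°): centre at ρ to the right, rotate −92.1° → (-20.0157, -26.2054, 190.4000°)
turn_left(70.6°): centre at ρ to the left, rotate +70.6° → (-22.5341, -28.7861, 261.0000°)
turn_right(77.7°): centre at ρ to the right, rotate −77.7° → (-25.4360, -31.4128, 183.3000°)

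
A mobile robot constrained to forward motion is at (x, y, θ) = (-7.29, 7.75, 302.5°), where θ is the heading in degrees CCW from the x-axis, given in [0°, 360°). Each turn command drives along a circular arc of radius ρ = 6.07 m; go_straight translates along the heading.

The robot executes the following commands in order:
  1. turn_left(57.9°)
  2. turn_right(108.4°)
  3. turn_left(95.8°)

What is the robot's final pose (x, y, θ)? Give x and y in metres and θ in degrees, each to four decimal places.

set_pose: (x, y, θ) = (-7.2900, 7.7500, 302.5000°), ρ = 6.07
turn_left(57.9°): centre at ρ to the left, rotate +57.9° → (-2.1282, 4.9416, 360.4000° ≡ 0.4000°)
turn_right(108.4°): centre at ρ to the right, rotate −108.4° → (3.6871, -3.0040, -108.0000° ≡ 252.0000°)
turn_left(95.8°): centre at ρ to the left, rotate +95.8° → (8.1772, -10.8127, 347.8000°)

(8.1772, -10.8127, 347.8000°)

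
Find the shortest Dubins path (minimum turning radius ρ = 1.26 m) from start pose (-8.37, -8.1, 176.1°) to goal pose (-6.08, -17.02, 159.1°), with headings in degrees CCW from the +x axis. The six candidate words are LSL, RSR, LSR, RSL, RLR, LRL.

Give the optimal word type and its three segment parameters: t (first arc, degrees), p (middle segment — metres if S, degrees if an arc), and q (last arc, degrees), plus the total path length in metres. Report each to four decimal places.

LSR: t = 138.3055°, p = 6.6104 m, q = 155.3055°, L = 13.0672 m

Let ψ = atan2(Δy, Δx) = atan2(-8.92, 2.29) = -75.6016° be the start→goal bearing.
Normalize: d = |goal − start| / ρ = 9.209262/1.26 = 7.308938, α = (θ_start − ψ) mod 360° = 251.7016° = 4.393022 rad, β = (θ_goal − ψ) mod 360° = 234.7016° = 4.096316 rad.
Common terms: sin α = -0.949434, cos α = -0.313966, sin β = -0.816154, cos β = -0.577835, cos(α−β) = 0.956305, d² = 53.420572. Work in radians in the unit-radius frame; every candidate has L = ρ·(t + p + q).
LSL: p² = 2 + d² − 2cos(α−β) + 2d(sin α − sin β) = 51.559685; p = √p² = 7.180507; φ = atan2(cos β − cos α, d + sin α − sin β) = -0.036756 rad; t = (φ − α) mod 2π = 1.853407 rad, q = (β − φ) mod 2π = 4.133072 rad → L = 1.26·(1.853407 + 7.180507 + 4.133072) = 1.26·13.166987 = 16.590403 m
RSR: p² = 2 + d² − 2cos(α−β) + 2d(sin β − sin α) = 55.456240; p = √p² = 7.446895; φ = atan2(cos α − cos β, d − sin α + sin β) = 0.035441 rad; t = (α − φ) mod 2π = 4.357581 rad, q = (φ − β) mod 2π = 2.222310 rad → L = 1.26·(4.357581 + 7.446895 + 2.222310) = 1.26·14.026786 = 17.673750 m
LSR: p² = d² − 2 + 2cos(α−β) + 2d(sin α + sin β) = 27.524034; p = √p² = 5.246335; φ = atan2(−cos α − cos β, d + sin α + sin β) − atan2(−2, p) = 0.523722 rad; t = (φ − α) mod 2π = 2.413886 rad, q = (φ − β) mod 2π = 2.710592 rad → L = 1.26·(2.413886 + 5.246335 + 2.710592) = 1.26·10.370813 = 13.067224 m
RSL: p² = d² − 2 + 2cos(α−β) − 2d(sin α + sin β) = 79.142328; p = √p² = 8.896197; φ = atan2(cos α + cos β, d − sin α − sin β) − atan2(2, p) = -0.319099 rad; t = (α − φ) mod 2π = 4.712121 rad, q = (β − φ) mod 2π = 4.415415 rad → L = 1.26·(4.712121 + 8.896197 + 4.415415) = 1.26·18.023733 = 22.709904 m
RLR: c = (6 − d² + 2cos(α−β) + 2d(sin α − sin β))/8 = -5.932030, |c| > 1 → infeasible
LRL: c = (6 − d² + 2cos(α−β) − 2d(sin α − sin β))/8 = -5.444961, |c| > 1 → infeasible
Shortest: LSR with L = 13.067224 m ≈ 13.0672 m
Convert LSR to answer units (arcs ×180/π): t = 2.413886·180/π = 138.3055°, p = ρ·p = 1.26·5.246335 = 6.6104 m, q = 2.710592·180/π = 155.3055°, L = 13.0672 m.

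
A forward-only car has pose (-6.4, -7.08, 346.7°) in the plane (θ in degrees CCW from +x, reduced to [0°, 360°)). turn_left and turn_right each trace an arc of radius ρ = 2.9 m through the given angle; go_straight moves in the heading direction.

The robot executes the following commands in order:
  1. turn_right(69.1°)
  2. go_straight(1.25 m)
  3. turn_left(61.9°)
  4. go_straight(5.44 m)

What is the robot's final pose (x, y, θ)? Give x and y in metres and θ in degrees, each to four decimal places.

(2.9271, -14.9956, 339.5000°)

set_pose: (x, y, θ) = (-6.4000, -7.0800, 346.7000°), ρ = 2.9
turn_right(69.1°): centre at ρ to the right, rotate −69.1° → (-4.1926, -9.5187, 277.6000°)
go_straight(1.25): x += 1.25·cos θ, y += 1.25·sin θ → (-4.0273, -10.7577, 277.6000°)
turn_left(61.9°): centre at ρ to the left, rotate +61.9° → (-2.1684, -13.0905, 339.5000°)
go_straight(5.44): x += 5.44·cos θ, y += 5.44·sin θ → (2.9271, -14.9956, 339.5000°)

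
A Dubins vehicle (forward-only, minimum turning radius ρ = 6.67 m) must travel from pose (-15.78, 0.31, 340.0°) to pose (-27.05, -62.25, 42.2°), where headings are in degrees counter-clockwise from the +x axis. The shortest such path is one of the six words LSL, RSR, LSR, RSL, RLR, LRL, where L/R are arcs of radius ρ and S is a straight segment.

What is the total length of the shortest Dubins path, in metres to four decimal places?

81.7339 m

Let ψ = atan2(Δy, Δx) = atan2(-62.56, -11.27) = -100.2121° be the start→goal bearing.
Normalize: d = |goal − start| / ρ = 63.567024/6.67 = 9.530288, α = (θ_start − ψ) mod 360° = 80.2121° = 1.399966 rad, β = (θ_goal − ψ) mod 360° = 142.4121° = 2.485561 rad.
Common terms: sin α = 0.985444, cos α = 0.170001, sin β = 0.609977, cos β = -0.792419, cos(α−β) = 0.466387, d² = 90.826397. Work in radians in the unit-radius frame; every candidate has L = ρ·(t + p + q).
LSL: p² = 2 + d² − 2cos(α−β) + 2d(sin α − sin β) = 99.050233; p = √p² = 9.952398; φ = atan2(cos β − cos α, d + sin α − sin β) = -0.096854 rad; t = (φ − α) mod 2π = 4.786366 rad, q = (β − φ) mod 2π = 2.582414 rad → L = 6.67·(4.786366 + 9.952398 + 2.582414) = 6.67·17.321178 = 115.532260 m
RSR: p² = 2 + d² − 2cos(α−β) + 2d(sin β − sin α) = 84.737014; p = √p² = 9.205271; φ = atan2(cos α − cos β, d − sin α + sin β) = 0.104742 rad; t = (α − φ) mod 2π = 1.295224 rad, q = (φ − β) mod 2π = 3.902367 rad → L = 6.67·(1.295224 + 9.205271 + 3.902367) = 6.67·14.402862 = 96.067086 m
LSR: p² = d² − 2 + 2cos(α−β) + 2d(sin α + sin β) = 120.168820; p = √p² = 10.962154; φ = atan2(−cos α − cos β, d + sin α + sin β) − atan2(−2, p) = 0.236347 rad; t = (φ − α) mod 2π = 5.119566 rad, q = (φ − β) mod 2π = 4.033972 rad → L = 6.67·(5.119566 + 10.962154 + 4.033972) = 6.67·20.115692 = 134.171665 m
RSL: p² = d² − 2 + 2cos(α−β) − 2d(sin α + sin β) = 59.349521; p = √p² = 7.703864; φ = atan2(cos α + cos β, d − sin α − sin β) − atan2(2, p) = -0.332283 rad; t = (α − φ) mod 2π = 1.732249 rad, q = (β − φ) mod 2π = 2.817844 rad → L = 6.67·(1.732249 + 7.703864 + 2.817844) = 6.67·12.253957 = 81.733894 m
RLR: c = (6 − d² + 2cos(α−β) + 2d(sin α − sin β))/8 = -9.592127, |c| > 1 → infeasible
LRL: c = (6 − d² + 2cos(α−β) − 2d(sin α − sin β))/8 = -11.381279, |c| > 1 → infeasible
Shortest: RSL with L = 81.733894 m ≈ 81.7339 m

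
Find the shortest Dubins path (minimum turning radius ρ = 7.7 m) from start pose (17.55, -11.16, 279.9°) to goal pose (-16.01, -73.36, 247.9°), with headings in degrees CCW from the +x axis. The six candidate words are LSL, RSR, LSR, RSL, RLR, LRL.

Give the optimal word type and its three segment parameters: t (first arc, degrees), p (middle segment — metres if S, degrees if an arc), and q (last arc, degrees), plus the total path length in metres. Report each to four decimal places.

Let ψ = atan2(Δy, Δx) = atan2(-62.20, -33.56) = -118.3491° be the start→goal bearing.
Normalize: d = |goal − start| / ρ = 70.676118/7.7 = 9.178717, α = (θ_start − ψ) mod 360° = 38.2491° = 0.667572 rad, β = (θ_goal − ψ) mod 360° = 6.2491° = 0.109067 rad.
Common terms: sin α = 0.619081, cos α = 0.785327, sin β = 0.108851, cos β = 0.994058, cos(α−β) = 0.848048, d² = 84.248838. Work in radians in the unit-radius frame; every candidate has L = ρ·(t + p + q).
LSL: p² = 2 + d² − 2cos(α−β) + 2d(sin α − sin β) = 93.919263; p = √p² = 9.691195; φ = atan2(cos β − cos α, d + sin α − sin β) = 0.021540 rad; t = (φ − α) mod 2π = 5.637153 rad, q = (β − φ) mod 2π = 0.087527 rad → L = 7.7·(5.637153 + 9.691195 + 0.087527) = 7.7·15.415875 = 118.702238 m
RSR: p² = 2 + d² − 2cos(α−β) + 2d(sin β − sin α) = 75.186220; p = √p² = 8.670999; φ = atan2(cos α − cos β, d − sin α + sin β) = -0.024075 rad; t = (α − φ) mod 2π = 0.691647 rad, q = (φ − β) mod 2π = 6.150044 rad → L = 7.7·(0.691647 + 8.670999 + 6.150044) = 7.7·15.512689 = 119.447709 m
LSR: p² = d² − 2 + 2cos(α−β) + 2d(sin α + sin β) = 97.307898; p = √p² = 9.864477; φ = atan2(−cos α − cos β, d + sin α + sin β) − atan2(−2, p) = 0.022316 rad; t = (φ − α) mod 2π = 5.637929 rad, q = (φ − β) mod 2π = 6.196434 rad → L = 7.7·(5.637929 + 9.864477 + 6.196434) = 7.7·21.698840 = 167.081067 m
RSL: p² = d² − 2 + 2cos(α−β) − 2d(sin α + sin β) = 70.581970; p = √p² = 8.401308; φ = atan2(cos α + cos β, d − sin α − sin β) − atan2(2, p) = -0.026181 rad; t = (α − φ) mod 2π = 0.693753 rad, q = (β − φ) mod 2π = 0.135248 rad → L = 7.7·(0.693753 + 8.401308 + 0.135248) = 7.7·9.230309 = 71.073378 m
RLR: c = (6 − d² + 2cos(α−β) + 2d(sin α − sin β))/8 = -8.398278, |c| > 1 → infeasible
LRL: c = (6 − d² + 2cos(α−β) − 2d(sin α − sin β))/8 = -10.739908, |c| > 1 → infeasible
Shortest: RSL with L = 71.073378 m ≈ 71.0734 m
Convert RSL to answer units (arcs ×180/π): t = 0.693753·180/π = 39.7491°, p = ρ·p = 7.7·8.401308 = 64.6901 m, q = 0.135248·180/π = 7.7491°, L = 71.0734 m.

RSL: t = 39.7491°, p = 64.6901 m, q = 7.7491°, L = 71.0734 m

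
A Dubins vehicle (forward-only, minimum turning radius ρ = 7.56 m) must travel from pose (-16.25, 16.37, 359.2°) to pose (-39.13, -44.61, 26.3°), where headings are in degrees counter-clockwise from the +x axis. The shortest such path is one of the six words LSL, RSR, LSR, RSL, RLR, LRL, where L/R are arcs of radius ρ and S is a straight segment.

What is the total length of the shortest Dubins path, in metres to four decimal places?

90.4482 m

Let ψ = atan2(Δy, Δx) = atan2(-60.98, -22.88) = -110.5663° be the start→goal bearing.
Normalize: d = |goal − start| / ρ = 65.131059/7.56 = 8.615219, α = (θ_start − ψ) mod 360° = 109.7663° = 1.915784 rad, β = (θ_goal − ψ) mod 360° = 136.8663° = 2.388768 rad.
Common terms: sin α = 0.941080, cos α = -0.338185, sin β = 0.683703, cos β = -0.729761, cos(α−β) = 0.890213, d² = 74.222005. Work in radians in the unit-radius frame; every candidate has L = ρ·(t + p + q).
LSL: p² = 2 + d² − 2cos(α−β) + 2d(sin α − sin β) = 78.876298; p = √p² = 8.881233; φ = atan2(cos β − cos α, d + sin α − sin β) = -0.044105 rad; t = (φ − α) mod 2π = 4.323297 rad, q = (β − φ) mod 2π = 2.432873 rad → L = 7.56·(4.323297 + 8.881233 + 2.432873) = 7.56·15.637402 = 118.218763 m
RSR: p² = 2 + d² − 2cos(α−β) + 2d(sin β − sin α) = 70.006861; p = √p² = 8.367010; φ = atan2(cos α − cos β, d − sin α + sin β) = 0.046817 rad; t = (α − φ) mod 2π = 1.868967 rad, q = (φ − β) mod 2π = 3.941234 rad → L = 7.56·(1.868967 + 8.367010 + 3.941234) = 7.56·14.177211 = 107.179718 m
LSR: p² = d² − 2 + 2cos(α−β) + 2d(sin α + sin β) = 101.998141; p = √p² = 10.099413; φ = atan2(−cos α − cos β, d + sin α + sin β) − atan2(−2, p) = 0.299418 rad; t = (φ − α) mod 2π = 4.666819 rad, q = (φ − β) mod 2π = 4.193835 rad → L = 7.56·(4.666819 + 10.099413 + 4.193835) = 7.56·18.960067 = 143.338104 m
RSL: p² = d² − 2 + 2cos(α−β) − 2d(sin α + sin β) = 46.006721; p = √p² = 6.782825; φ = atan2(cos α + cos β, d − sin α − sin β) − atan2(2, p) = -0.438337 rad; t = (α − φ) mod 2π = 2.354121 rad, q = (β − φ) mod 2π = 2.827105 rad → L = 7.56·(2.354121 + 6.782825 + 2.827105) = 7.56·11.964052 = 90.448231 m
RLR: c = (6 − d² + 2cos(α−β) + 2d(sin α − sin β))/8 = -7.750858, |c| > 1 → infeasible
LRL: c = (6 − d² + 2cos(α−β) − 2d(sin α − sin β))/8 = -8.859537, |c| > 1 → infeasible
Shortest: RSL with L = 90.448231 m ≈ 90.4482 m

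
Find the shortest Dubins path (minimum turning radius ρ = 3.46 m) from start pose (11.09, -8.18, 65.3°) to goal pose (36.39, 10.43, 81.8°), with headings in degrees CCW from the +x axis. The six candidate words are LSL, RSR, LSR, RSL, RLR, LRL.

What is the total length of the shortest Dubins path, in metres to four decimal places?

Let ψ = atan2(Δy, Δx) = atan2(18.61, 25.30) = 36.3372° be the start→goal bearing.
Normalize: d = |goal − start| / ρ = 31.407357/3.46 = 9.077271, α = (θ_start − ψ) mod 360° = 28.9628° = 0.505496 rad, β = (θ_goal − ψ) mod 360° = 45.4628° = 0.793476 rad.
Common terms: sin α = 0.484242, cos α = 0.874934, sin β = 0.712795, cos β = 0.701372, cos(α−β) = 0.958820, d² = 82.396848. Work in radians in the unit-radius frame; every candidate has L = ρ·(t + p + q).
LSL: p² = 2 + d² − 2cos(α−β) + 2d(sin α − sin β) = 78.329923; p = √p² = 8.850419; φ = atan2(cos β − cos α, d + sin α − sin β) = -0.019612 rad; t = (φ − α) mod 2π = 5.758077 rad, q = (β − φ) mod 2π = 0.813087 rad → L = 3.46·(5.758077 + 8.850419 + 0.813087) = 3.46·15.421584 = 53.358681 m
RSR: p² = 2 + d² − 2cos(α−β) + 2d(sin β − sin α) = 86.628493; p = √p² = 9.307443; φ = atan2(cos α − cos β, d − sin α + sin β) = 0.018649 rad; t = (α − φ) mod 2π = 0.486847 rad, q = (φ − β) mod 2π = 5.508359 rad → L = 3.46·(0.486847 + 9.307443 + 5.508359) = 3.46·15.302649 = 52.947165 m
LSR: p² = d² − 2 + 2cos(α−β) + 2d(sin α + sin β) = 104.046143; p = √p² = 10.200301; φ = atan2(−cos α − cos β, d + sin α + sin β) − atan2(−2, p) = 0.041381 rad; t = (φ − α) mod 2π = 5.819070 rad, q = (φ − β) mod 2π = 5.531091 rad → L = 3.46·(5.819070 + 10.200301 + 5.531091) = 3.46·21.550463 = 74.564601 m
RSL: p² = d² − 2 + 2cos(α−β) − 2d(sin α + sin β) = 60.582831; p = √p² = 7.783497; φ = atan2(cos α + cos β, d − sin α − sin β) − atan2(2, p) = -0.054085 rad; t = (α − φ) mod 2π = 0.559582 rad, q = (β − φ) mod 2π = 0.847561 rad → L = 3.46·(0.559582 + 7.783497 + 0.847561) = 3.46·9.190640 = 31.799615 m
RLR: c = (6 − d² + 2cos(α−β) + 2d(sin α − sin β))/8 = -9.828562, |c| > 1 → infeasible
LRL: c = (6 − d² + 2cos(α−β) − 2d(sin α − sin β))/8 = -8.791240, |c| > 1 → infeasible
Shortest: RSL with L = 31.799615 m ≈ 31.7996 m

31.7996 m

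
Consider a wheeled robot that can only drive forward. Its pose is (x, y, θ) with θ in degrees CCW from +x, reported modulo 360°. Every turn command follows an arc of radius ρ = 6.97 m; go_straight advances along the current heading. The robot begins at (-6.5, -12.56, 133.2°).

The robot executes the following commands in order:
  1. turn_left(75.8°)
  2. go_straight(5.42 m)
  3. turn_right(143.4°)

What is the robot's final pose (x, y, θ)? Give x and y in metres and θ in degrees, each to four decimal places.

(-29.4271, -4.8874, 65.6000°)

set_pose: (x, y, θ) = (-6.5000, -12.5600, 133.2000°), ρ = 6.97
turn_left(75.8°): centre at ρ to the left, rotate +75.8° → (-14.9600, -11.2352, 209.0000°)
go_straight(5.42): x += 5.42·cos θ, y += 5.42·sin θ → (-19.7005, -13.8629, 209.0000°)
turn_right(143.4°): centre at ρ to the right, rotate −143.4° → (-29.4271, -4.8874, 65.6000°)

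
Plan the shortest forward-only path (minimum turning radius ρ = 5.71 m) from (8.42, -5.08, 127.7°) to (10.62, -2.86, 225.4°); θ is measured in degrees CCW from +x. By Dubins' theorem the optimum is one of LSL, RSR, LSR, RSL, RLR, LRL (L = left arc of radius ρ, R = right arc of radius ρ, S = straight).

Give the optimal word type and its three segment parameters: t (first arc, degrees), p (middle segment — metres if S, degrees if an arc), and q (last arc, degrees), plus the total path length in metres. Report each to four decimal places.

Let ψ = atan2(Δy, Δx) = atan2(2.22, 2.20) = 45.2593° be the start→goal bearing.
Normalize: d = |goal − start| / ρ = 3.125444/5.71 = 0.547363, α = (θ_start − ψ) mod 360° = 82.4407° = 1.438862 rad, β = (θ_goal − ψ) mod 360° = 180.1407° = 3.144049 rad.
Common terms: sin α = 0.991309, cos α = 0.131551, sin β = -0.002456, cos β = -0.999997, cos(α−β) = -0.133986, d² = 0.299606. Work in radians in the unit-radius frame; every candidate has L = ρ·(t + p + q).
LSL: p² = 2 + d² − 2cos(α−β) + 2d(sin α − sin β) = 3.655481; p = √p² = 1.911931; φ = atan2(cos β − cos α, d + sin α − sin β) = -0.633334 rad; t = (φ − α) mod 2π = 4.210989 rad, q = (β − φ) mod 2π = 3.777383 rad → L = 5.71·(4.210989 + 1.911931 + 3.777383) = 5.71·9.900303 = 56.530731 m
RSR: p² = 2 + d² − 2cos(α−β) + 2d(sin β − sin α) = 1.479677; p = √p² = 1.216420; φ = atan2(cos α − cos β, d − sin α + sin β) = 1.946557 rad; t = (α − φ) mod 2π = 5.775490 rad, q = (φ − β) mod 2π = 5.085694 rad → L = 5.71·(5.775490 + 1.216420 + 5.085694) = 5.71·12.077604 = 68.963117 m
LSR: p² = d² − 2 + 2cos(α−β) + 2d(sin α + sin β) = -0.885842 < 0 → infeasible
RSL: p² = d² − 2 + 2cos(α−β) − 2d(sin α + sin β) = -3.050889 < 0 → infeasible
RLR: c = (6 − d² + 2cos(α−β) + 2d(sin α − sin β))/8 = 0.815040; p = 2π − arccos c = 5.665188 rad; φ = atan2(cos α − cos β, d − sin α + sin β) = 1.946557 rad; t = (α − φ + p/2) mod 2π = 2.324899 rad, q = (α − β − t + p) mod 2π = 1.635102 rad → L = 5.71·(2.324899 + 5.665188 + 1.635102) = 5.71·9.625189 = 54.959829 m
LRL: c = (6 − d² + 2cos(α−β) − 2d(sin α − sin β))/8 = 0.543065; p = 2π − arccos c = 5.286472 rad; φ = atan2(cos β − cos α, d + sin α − sin β) = -0.633334 rad; t = (φ − α + p/2) mod 2π = 0.571040 rad, q = (β − α − t + p) mod 2π = 0.137434 rad → L = 5.71·(0.571040 + 5.286472 + 0.137434) = 5.71·5.994945 = 34.231137 m
Shortest: LRL with L = 34.231137 m ≈ 34.2311 m
Convert LRL to answer units (arcs ×180/π): t = 0.571040·180/π = 32.7182°, p = 5.286472·180/π = 302.8925°, q = 0.137434·180/π = 7.8744°, L = 34.2311 m.

LRL: t = 32.7182°, p = 302.8925°, q = 7.8744°, L = 34.2311 m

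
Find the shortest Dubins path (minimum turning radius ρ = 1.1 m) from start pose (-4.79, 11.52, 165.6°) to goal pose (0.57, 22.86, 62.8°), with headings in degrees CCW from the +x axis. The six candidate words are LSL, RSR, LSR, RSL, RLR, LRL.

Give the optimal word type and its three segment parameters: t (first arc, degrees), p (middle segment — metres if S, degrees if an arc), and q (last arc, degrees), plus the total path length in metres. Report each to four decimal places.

RSL: t = 107.4619°, p = 11.3220 m, q = 4.6619°, L = 13.4746 m

Let ψ = atan2(Δy, Δx) = atan2(11.34, 5.36) = 64.7016° be the start→goal bearing.
Normalize: d = |goal − start| / ρ = 12.542934/1.1 = 11.402668, α = (θ_start − ψ) mod 360° = 100.8984° = 1.761009 rad, β = (θ_goal − ψ) mod 360° = 358.0984° = 6.249996 rad.
Common terms: sin α = 0.981964, cos α = -0.189068, sin β = -0.033184, cos β = 0.999449, cos(α−β) = -0.221548, d² = 130.020826. Work in radians in the unit-radius frame; every candidate has L = ρ·(t + p + q).
LSL: p² = 2 + d² − 2cos(α−β) + 2d(sin α − sin β) = 155.614704; p = √p² = 12.474562; φ = atan2(cos β − cos α, d + sin α − sin β) = 0.095420 rad; t = (φ − α) mod 2π = 4.617596 rad, q = (β − φ) mod 2π = 6.154576 rad → L = 1.1·(4.617596 + 12.474562 + 6.154576) = 1.1·23.246734 = 25.571408 m
RSR: p² = 2 + d² − 2cos(α−β) + 2d(sin β − sin α) = 109.313142; p = √p² = 10.455293; φ = atan2(cos α − cos β, d − sin α + sin β) = -0.113922 rad; t = (α − φ) mod 2π = 1.874931 rad, q = (φ − β) mod 2π = 6.202453 rad → L = 1.1·(1.874931 + 10.455293 + 6.202453) = 1.1·18.532676 = 20.385944 m
LSR: p² = d² − 2 + 2cos(α−β) + 2d(sin α + sin β) = 149.214988; p = √p² = 12.215359; φ = atan2(−cos α − cos β, d + sin α + sin β) − atan2(−2, p) = 0.096772 rad; t = (φ − α) mod 2π = 4.618948 rad, q = (φ − β) mod 2π = 0.129962 rad → L = 1.1·(4.618948 + 12.215359 + 0.129962) = 1.1·16.964269 = 18.660696 m
RSL: p² = d² − 2 + 2cos(α−β) − 2d(sin α + sin β) = 105.940471; p = √p² = 10.292739; φ = atan2(cos α + cos β, d − sin α − sin β) − atan2(2, p) = -0.114555 rad; t = (α − φ) mod 2π = 1.875564 rad, q = (β − φ) mod 2π = 0.081366 rad → L = 1.1·(1.875564 + 10.292739 + 0.081366) = 1.1·12.249668 = 13.474635 m
RLR: c = (6 − d² + 2cos(α−β) + 2d(sin α − sin β))/8 = -12.664143, |c| > 1 → infeasible
LRL: c = (6 − d² + 2cos(α−β) − 2d(sin α − sin β))/8 = -18.451838, |c| > 1 → infeasible
Shortest: RSL with L = 13.474635 m ≈ 13.4746 m
Convert RSL to answer units (arcs ×180/π): t = 1.875564·180/π = 107.4619°, p = ρ·p = 1.1·10.292739 = 11.3220 m, q = 0.081366·180/π = 4.6619°, L = 13.4746 m.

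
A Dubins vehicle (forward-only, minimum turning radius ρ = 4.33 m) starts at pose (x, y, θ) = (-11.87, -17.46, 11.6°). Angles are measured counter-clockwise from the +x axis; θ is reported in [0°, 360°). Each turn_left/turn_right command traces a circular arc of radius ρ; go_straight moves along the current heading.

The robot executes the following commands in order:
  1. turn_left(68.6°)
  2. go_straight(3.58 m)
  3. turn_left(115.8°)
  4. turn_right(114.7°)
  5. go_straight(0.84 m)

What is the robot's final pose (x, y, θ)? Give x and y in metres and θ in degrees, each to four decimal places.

(-18.6715, 0.1191, 81.3000°)

set_pose: (x, y, θ) = (-11.8700, -17.4600, 11.6000°), ρ = 4.33
turn_left(68.6°): centre at ρ to the left, rotate +68.6° → (-8.4739, -13.9554, 80.2000°)
go_straight(3.58): x += 3.58·cos θ, y += 3.58·sin θ → (-7.8645, -10.4277, 80.2000°)
turn_left(115.8°): centre at ρ to the left, rotate +115.8° → (-13.3248, -5.5284, 196.0000°)
turn_right(114.7°): centre at ρ to the right, rotate −114.7° → (-18.7985, -0.7112, 81.3000°)
go_straight(0.84): x += 0.84·cos θ, y += 0.84·sin θ → (-18.6715, 0.1191, 81.3000°)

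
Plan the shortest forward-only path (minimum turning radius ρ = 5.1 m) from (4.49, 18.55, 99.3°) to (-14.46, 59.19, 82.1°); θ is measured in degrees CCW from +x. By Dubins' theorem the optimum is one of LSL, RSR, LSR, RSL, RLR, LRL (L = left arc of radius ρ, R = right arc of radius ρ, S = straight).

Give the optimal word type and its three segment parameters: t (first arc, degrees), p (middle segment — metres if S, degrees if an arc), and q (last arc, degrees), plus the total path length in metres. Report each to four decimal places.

Let ψ = atan2(Δy, Δx) = atan2(40.64, -18.95) = 114.9991° be the start→goal bearing.
Normalize: d = |goal − start| / ρ = 44.840965/5.1 = 8.792346, α = (θ_start − ψ) mod 360° = 344.3009° = 6.009184 rad, β = (θ_goal − ψ) mod 360° = 327.1009° = 5.708987 rad.
Common terms: sin α = -0.270586, cos α = 0.962696, sin β = -0.543162, cos β = 0.839628, cos(α−β) = 0.955278, d² = 77.305348. Work in radians in the unit-radius frame; every candidate has L = ρ·(t + p + q).
LSL: p² = 2 + d² − 2cos(α−β) + 2d(sin α − sin β) = 82.187954; p = √p² = 9.065757; φ = atan2(cos β − cos α, d + sin α − sin β) = -0.013575 rad; t = (φ − α) mod 2π = 0.260426 rad, q = (β − φ) mod 2π = 5.722562 rad → L = 5.1·(0.260426 + 9.065757 + 5.722562) = 5.1·15.048746 = 76.748604 m
RSR: p² = 2 + d² − 2cos(α−β) + 2d(sin β − sin α) = 72.601629; p = √p² = 8.520659; φ = atan2(cos α − cos β, d − sin α + sin β) = 0.014444 rad; t = (α − φ) mod 2π = 5.994740 rad, q = (φ − β) mod 2π = 0.588642 rad → L = 5.1·(5.994740 + 8.520659 + 0.588642) = 5.1·15.104041 = 77.030608 m
LSR: p² = d² − 2 + 2cos(α−β) + 2d(sin α + sin β) = 62.906400; p = √p² = 7.931355; φ = atan2(−cos α − cos β, d + sin α + sin β) − atan2(−2, p) = 0.024848 rad; t = (φ − α) mod 2π = 0.298850 rad, q = (φ − β) mod 2π = 0.599046 rad → L = 5.1·(0.298850 + 7.931355 + 0.599046) = 5.1·8.829252 = 45.029183 m
RSL: p² = d² − 2 + 2cos(α−β) − 2d(sin α + sin β) = 91.525409; p = √p² = 9.566891; φ = atan2(cos α + cos β, d − sin α − sin β) − atan2(2, p) = -0.020620 rad; t = (α − φ) mod 2π = 6.029803 rad, q = (β − φ) mod 2π = 5.729607 rad → L = 5.1·(6.029803 + 9.566891 + 5.729607) = 5.1·21.326301 = 108.764135 m
RLR: c = (6 − d² + 2cos(α−β) + 2d(sin α − sin β))/8 = -8.075204, |c| > 1 → infeasible
LRL: c = (6 − d² + 2cos(α−β) − 2d(sin α − sin β))/8 = -9.273494, |c| > 1 → infeasible
Shortest: LSR with L = 45.029183 m ≈ 45.0292 m
Convert LSR to answer units (arcs ×180/π): t = 0.298850·180/π = 17.1228°, p = ρ·p = 5.1·7.931355 = 40.4499 m, q = 0.599046·180/π = 34.3228°, L = 45.0292 m.

LSR: t = 17.1228°, p = 40.4499 m, q = 34.3228°, L = 45.0292 m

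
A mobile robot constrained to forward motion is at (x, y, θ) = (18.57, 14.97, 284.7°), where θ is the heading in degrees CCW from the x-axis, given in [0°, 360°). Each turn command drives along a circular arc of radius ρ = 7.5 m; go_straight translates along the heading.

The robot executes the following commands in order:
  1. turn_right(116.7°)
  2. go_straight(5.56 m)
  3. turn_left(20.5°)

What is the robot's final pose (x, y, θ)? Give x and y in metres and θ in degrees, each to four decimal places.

set_pose: (x, y, θ) = (18.5700, 14.9700, 284.7000°), ρ = 7.5
turn_right(116.7°): centre at ρ to the right, rotate −116.7° → (9.7562, 5.7307, 168.0000°)
go_straight(5.56): x += 5.56·cos θ, y += 5.56·sin θ → (4.3177, 6.8867, 168.0000°)
turn_left(20.5°): centre at ρ to the left, rotate +20.5° → (1.6497, 6.9682, 188.5000°)

(1.6497, 6.9682, 188.5000°)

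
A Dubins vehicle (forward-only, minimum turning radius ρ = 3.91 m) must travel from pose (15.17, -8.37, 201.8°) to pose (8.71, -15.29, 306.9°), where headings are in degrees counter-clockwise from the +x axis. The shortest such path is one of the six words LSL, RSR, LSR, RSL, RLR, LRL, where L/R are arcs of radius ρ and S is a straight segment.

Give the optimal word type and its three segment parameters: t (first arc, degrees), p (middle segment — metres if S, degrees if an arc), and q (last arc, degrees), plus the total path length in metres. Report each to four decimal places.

Let ψ = atan2(Δy, Δx) = atan2(-6.92, -6.46) = -133.0310° be the start→goal bearing.
Normalize: d = |goal − start| / ρ = 9.466678/3.91 = 2.421145, α = (θ_start − ψ) mod 360° = 334.8310° = 5.843903 rad, β = (θ_goal − ψ) mod 360° = 79.9310° = 1.395059 rad.
Common terms: sin α = -0.425290, cos α = 0.905057, sin β = 0.984598, cos β = 0.174835, cos(α−β) = -0.260505, d² = 5.861945. Work in radians in the unit-radius frame; every candidate has L = ρ·(t + p + q).
LSL: p² = 2 + d² − 2cos(α−β) + 2d(sin α − sin β) = 1.555866; p = √p² = 1.247344; φ = atan2(cos β − cos α, d + sin α − sin β) = -0.625400 rad; t = (φ − α) mod 2π = 6.097067 rad, q = (β − φ) mod 2π = 2.020459 rad → L = 3.91·(6.097067 + 1.247344 + 2.020459) = 3.91·9.364870 = 36.616642 m
RSR: p² = 2 + d² − 2cos(α−β) + 2d(sin β − sin α) = 15.210042; p = √p² = 3.900005; φ = atan2(cos α − cos β, d − sin α + sin β) = 0.188348 rad; t = (α − φ) mod 2π = 5.655555 rad, q = (φ − β) mod 2π = 5.076475 rad → L = 3.91·(5.655555 + 3.900005 + 5.076475) = 3.91·14.632035 = 57.211257 m
LSR: p² = d² − 2 + 2cos(α−β) + 2d(sin α + sin β) = 6.049266; p = √p² = 2.459526; φ = atan2(−cos α − cos β, d + sin α + sin β) − atan2(−2, p) = 0.335105 rad; t = (φ − α) mod 2π = 0.774387 rad, q = (φ − β) mod 2π = 5.223232 rad → L = 3.91·(0.774387 + 2.459526 + 5.223232) = 3.91·8.457145 = 33.067436 m
RSL: p² = d² − 2 + 2cos(α−β) − 2d(sin α + sin β) = 0.632606; p = √p² = 0.795365; φ = atan2(cos α + cos β, d − sin α − sin β) − atan2(2, p) = -0.666695 rad; t = (α − φ) mod 2π = 0.227413 rad, q = (β − φ) mod 2π = 2.061754 rad → L = 3.91·(0.227413 + 0.795365 + 2.061754) = 3.91·3.084532 = 12.060518 m
RLR: c = (6 − d² + 2cos(α−β) + 2d(sin α − sin β))/8 = -0.901255; p = 2π − arccos c = 3.589731 rad; φ = atan2(cos α − cos β, d − sin α + sin β) = 0.188348 rad; t = (α − φ + p/2) mod 2π = 1.167235 rad, q = (α − β − t + p) mod 2π = 0.588155 rad → L = 3.91·(1.167235 + 3.589731 + 0.588155) = 3.91·5.345121 = 20.899424 m
LRL: c = (6 − d² + 2cos(α−β) − 2d(sin α − sin β))/8 = 0.805517; p = 2π − arccos c = 5.648936 rad; φ = atan2(cos β − cos α, d + sin α − sin β) = -0.625400 rad; t = (φ − α + p/2) mod 2π = 2.638350 rad, q = (β − α − t + p) mod 2π = 4.844927 rad → L = 3.91·(2.638350 + 5.648936 + 4.844927) = 3.91·13.132213 = 51.346953 m
Shortest: RSL with L = 12.060518 m ≈ 12.0605 m
Convert RSL to answer units (arcs ×180/π): t = 0.227413·180/π = 13.0298°, p = ρ·p = 3.91·0.795365 = 3.1099 m, q = 2.061754·180/π = 118.1298°, L = 12.0605 m.

RSL: t = 13.0298°, p = 3.1099 m, q = 118.1298°, L = 12.0605 m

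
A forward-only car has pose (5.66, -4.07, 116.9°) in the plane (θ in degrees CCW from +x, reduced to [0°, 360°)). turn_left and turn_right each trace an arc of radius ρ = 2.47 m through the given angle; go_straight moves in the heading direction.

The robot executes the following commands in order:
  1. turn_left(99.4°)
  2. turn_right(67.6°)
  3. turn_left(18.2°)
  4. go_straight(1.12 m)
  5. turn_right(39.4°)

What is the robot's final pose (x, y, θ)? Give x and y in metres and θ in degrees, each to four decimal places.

set_pose: (x, y, θ) = (5.6600, -4.0700, 116.9000°), ρ = 2.47
turn_left(99.4°): centre at ρ to the left, rotate +99.4° → (1.9950, -3.1969, 216.3000°)
turn_right(67.6°): centre at ρ to the right, rotate −67.6° → (-0.7505, -3.3167, 148.7000°)
turn_left(18.2°): centre at ρ to the left, rotate +18.2° → (-1.4739, -3.0215, 166.9000°)
go_straight(1.12): x += 1.12·cos θ, y += 1.12·sin θ → (-2.5647, -2.7677, 166.9000°)
turn_right(39.4°): centre at ρ to the right, rotate −39.4° → (-3.9645, -1.8656, 127.5000°)

(-3.9645, -1.8656, 127.5000°)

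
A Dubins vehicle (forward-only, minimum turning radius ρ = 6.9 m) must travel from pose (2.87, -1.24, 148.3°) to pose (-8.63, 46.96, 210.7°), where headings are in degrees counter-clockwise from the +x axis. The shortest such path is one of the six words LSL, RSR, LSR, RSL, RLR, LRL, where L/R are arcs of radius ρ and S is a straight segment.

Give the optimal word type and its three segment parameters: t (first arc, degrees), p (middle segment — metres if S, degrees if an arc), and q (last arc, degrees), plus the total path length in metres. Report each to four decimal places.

RSL: t = 61.7947°, p = 35.6215 m, q = 124.1947°, L = 58.0197 m

Let ψ = atan2(Δy, Δx) = atan2(48.20, -11.50) = 103.4193° be the start→goal bearing.
Normalize: d = |goal − start| / ρ = 49.552901/6.9 = 7.181580, α = (θ_start − ψ) mod 360° = 44.8807° = 0.783316 rad, β = (θ_goal − ψ) mod 360° = 107.2807° = 1.872402 rad.
Common terms: sin α = 0.705633, cos α = 0.708577, sin β = 0.954861, cos β = -0.297054, cos(α−β) = 0.463296, d² = 51.575089. Work in radians in the unit-radius frame; every candidate has L = ρ·(t + p + q).
LSL: p² = 2 + d² − 2cos(α−β) + 2d(sin α − sin β) = 49.068801; p = √p² = 7.004913; φ = atan2(cos β − cos α, d + sin α − sin β) = -0.144059 rad; t = (φ − α) mod 2π = 5.355810 rad, q = (β − φ) mod 2π = 2.016460 rad → L = 6.9·(5.355810 + 7.004913 + 2.016460) = 6.9·14.377183 = 99.202565 m
RSR: p² = 2 + d² − 2cos(α−β) + 2d(sin β − sin α) = 56.228193; p = √p² = 7.498546; φ = atan2(cos α − cos β, d − sin α + sin β) = 0.134515 rad; t = (α − φ) mod 2π = 0.648801 rad, q = (φ − β) mod 2π = 4.545299 rad → L = 6.9·(0.648801 + 7.498546 + 4.545299) = 6.9·12.692646 = 87.579257 m
LSR: p² = d² − 2 + 2cos(α−β) + 2d(sin α + sin β) = 74.351622; p = √p² = 8.622739; φ = atan2(−cos α − cos β, d + sin α + sin β) − atan2(−2, p) = 0.181407 rad; t = (φ − α) mod 2π = 5.681276 rad, q = (φ − β) mod 2π = 4.592190 rad → L = 6.9·(5.681276 + 8.622739 + 4.592190) = 6.9·18.896205 = 130.383812 m
RSL: p² = d² − 2 + 2cos(α−β) − 2d(sin α + sin β) = 26.651741; p = √p² = 5.162532; φ = atan2(cos α + cos β, d − sin α − sin β) − atan2(2, p) = -0.295204 rad; t = (α − φ) mod 2π = 1.078520 rad, q = (β − φ) mod 2π = 2.167606 rad → L = 6.9·(1.078520 + 5.162532 + 2.167606) = 6.9·8.408659 = 58.019745 m
RLR: c = (6 − d² + 2cos(α−β) + 2d(sin α − sin β))/8 = -6.028524, |c| > 1 → infeasible
LRL: c = (6 − d² + 2cos(α−β) − 2d(sin α − sin β))/8 = -5.133600, |c| > 1 → infeasible
Shortest: RSL with L = 58.019745 m ≈ 58.0197 m
Convert RSL to answer units (arcs ×180/π): t = 1.078520·180/π = 61.7947°, p = ρ·p = 6.9·5.162532 = 35.6215 m, q = 2.167606·180/π = 124.1947°, L = 58.0197 m.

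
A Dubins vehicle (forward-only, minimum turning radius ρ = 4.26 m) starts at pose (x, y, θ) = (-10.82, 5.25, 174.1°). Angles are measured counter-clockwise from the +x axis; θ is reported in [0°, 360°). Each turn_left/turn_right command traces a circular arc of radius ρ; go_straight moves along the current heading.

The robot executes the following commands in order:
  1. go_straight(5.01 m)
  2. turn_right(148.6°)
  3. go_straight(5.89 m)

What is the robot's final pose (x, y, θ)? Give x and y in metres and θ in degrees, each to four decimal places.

(-11.8833, 16.3831, 25.5000°)

set_pose: (x, y, θ) = (-10.8200, 5.2500, 174.1000°), ρ = 4.26
go_straight(5.01): x += 5.01·cos θ, y += 5.01·sin θ → (-15.8035, 5.7650, 174.1000°)
turn_right(148.6°): centre at ρ to the right, rotate −148.6° → (-17.1995, 13.8474, 25.5000°)
go_straight(5.89): x += 5.89·cos θ, y += 5.89·sin θ → (-11.8833, 16.3831, 25.5000°)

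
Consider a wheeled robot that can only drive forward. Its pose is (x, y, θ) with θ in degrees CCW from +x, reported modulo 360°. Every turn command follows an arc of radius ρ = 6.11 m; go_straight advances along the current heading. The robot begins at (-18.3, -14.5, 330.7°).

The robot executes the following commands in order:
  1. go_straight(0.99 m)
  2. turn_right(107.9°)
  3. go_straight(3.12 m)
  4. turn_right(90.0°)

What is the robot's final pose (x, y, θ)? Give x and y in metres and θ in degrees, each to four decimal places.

(-27.1991, -26.5841, 132.8000°)

set_pose: (x, y, θ) = (-18.3000, -14.5000, 330.7000°), ρ = 6.11
go_straight(0.99): x += 0.99·cos θ, y += 0.99·sin θ → (-17.4367, -14.9845, 330.7000°)
turn_right(107.9°): centre at ρ to the right, rotate −107.9° → (-16.2754, -24.7959, 222.8000°)
go_straight(3.12): x += 3.12·cos θ, y += 3.12·sin θ → (-18.5646, -26.9158, 222.8000°)
turn_right(90.0°): centre at ρ to the right, rotate −90.0° → (-27.1991, -26.5841, 132.8000°)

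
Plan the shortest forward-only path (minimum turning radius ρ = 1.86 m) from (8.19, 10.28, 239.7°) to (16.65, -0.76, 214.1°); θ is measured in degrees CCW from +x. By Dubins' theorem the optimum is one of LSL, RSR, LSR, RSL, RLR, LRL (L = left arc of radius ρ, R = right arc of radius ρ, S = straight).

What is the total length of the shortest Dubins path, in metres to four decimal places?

16.0403 m

Let ψ = atan2(Δy, Δx) = atan2(-11.04, 8.46) = -52.5369° be the start→goal bearing.
Normalize: d = |goal − start| / ρ = 13.908745/1.86 = 7.477820, α = (θ_start − ψ) mod 360° = 292.2369° = 5.100496 rad, β = (θ_goal − ψ) mod 360° = 266.6369° = 4.653692 rad.
Common terms: sin α = -0.925627, cos α = 0.378437, sin β = -0.998278, cos β = -0.058664, cos(α−β) = 0.901833, d² = 55.917794. Work in radians in the unit-radius frame; every candidate has L = ρ·(t + p + q).
LSL: p² = 2 + d² − 2cos(α−β) + 2d(sin α − sin β) = 57.200667; p = √p² = 7.563112; φ = atan2(cos β − cos α, d + sin α − sin β) = -0.057826 rad; t = (φ − α) mod 2π = 1.124863 rad, q = (β − φ) mod 2π = 4.711518 rad → L = 1.86·(1.124863 + 7.563112 + 4.711518) = 1.86·13.399493 = 24.923058 m
RSR: p² = 2 + d² − 2cos(α−β) + 2d(sin β − sin α) = 55.027591; p = √p² = 7.418058; φ = atan2(cos α − cos β, d − sin α + sin β) = 0.058958 rad; t = (α − φ) mod 2π = 5.041538 rad, q = (φ − β) mod 2π = 1.688452 rad → L = 1.86·(5.041538 + 7.418058 + 1.688452) = 1.86·14.148048 = 26.315369 m
LSR: p² = d² − 2 + 2cos(α−β) + 2d(sin α + sin β) = 26.948230; p = √p² = 5.191168; φ = atan2(−cos α − cos β, d + sin α + sin β) − atan2(−2, p) = 0.310231 rad; t = (φ − α) mod 2π = 1.492920 rad, q = (φ − β) mod 2π = 1.939725 rad → L = 1.86·(1.492920 + 5.191168 + 1.939725) = 1.86·8.623813 = 16.040293 m
RSL: p² = d² − 2 + 2cos(α−β) − 2d(sin α + sin β) = 84.494688; p = √p² = 9.192099; φ = atan2(cos α + cos β, d − sin α − sin β) − atan2(2, p) = -0.180240 rad; t = (α − φ) mod 2π = 5.280736 rad, q = (β − φ) mod 2π = 4.833932 rad → L = 1.86·(5.280736 + 9.192099 + 4.833932) = 1.86·19.306767 = 35.910587 m
RLR: c = (6 − d² + 2cos(α−β) + 2d(sin α − sin β))/8 = -5.878449, |c| > 1 → infeasible
LRL: c = (6 − d² + 2cos(α−β) − 2d(sin α − sin β))/8 = -6.150083, |c| > 1 → infeasible
Shortest: LSR with L = 16.040293 m ≈ 16.0403 m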